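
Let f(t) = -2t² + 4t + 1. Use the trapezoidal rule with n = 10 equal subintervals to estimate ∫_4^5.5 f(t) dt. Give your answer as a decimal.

-38.26125

Δt = (5.5 − 4)/10 = 0.15.
f(4) = -15, f(4.15) = -16.845, f(4.3) = -18.78, f(4.45) = -20.805, f(4.6) = -22.92, f(4.75) = -25.125, f(4.9) = -27.42, f(5.05) = -29.805, f(5.2) = -32.28, f(5.35) = -34.845, f(5.5) = -37.5.
T_10 = (Δt/2)·[f(t_0) + 2f(t_1) + ... + 2f(t_{9}) + f(t_10)].
Sum = -38.26125.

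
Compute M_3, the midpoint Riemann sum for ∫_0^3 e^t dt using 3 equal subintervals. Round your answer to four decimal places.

18.3129

Δt = (3 − 0)/3 = 1.
Midpoints: 0.5, 1.5, 2.5.
f(0.5) ≈ 1.6487, f(1.5) ≈ 4.4817, f(2.5) ≈ 12.1825.
Sum = Δt · [f(0.5) + f(1.5) + f(2.5)].
Sum ≈ 18.3129.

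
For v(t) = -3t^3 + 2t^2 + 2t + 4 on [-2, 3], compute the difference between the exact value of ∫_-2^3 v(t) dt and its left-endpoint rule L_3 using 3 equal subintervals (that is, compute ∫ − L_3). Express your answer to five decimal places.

Exact integral: ∫_-2^3 v(t) dt ≈ -0.4166667.
L_3 ≈ 64.6296296.
Error ≈ -0.4166667 − 64.6296296 ≈ -65.04630.

-65.04630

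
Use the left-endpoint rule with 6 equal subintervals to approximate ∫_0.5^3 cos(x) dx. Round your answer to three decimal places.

0.056

Δx = (3 − 0.5)/6 = 5/12.
Left endpoints: 0.5, 11/12, 4/3, 1.75, 13/6, 31/12.
f(0.5) ≈ 0.878, f(11/12) ≈ 0.608, f(4/3) ≈ 0.235, f(1.75) ≈ -0.178, f(13/6) ≈ -0.561, f(31/12) ≈ -0.848.
Sum = Δx · [f(0.5) + f(11/12) + f(4/3) + ...].
Sum ≈ 0.056.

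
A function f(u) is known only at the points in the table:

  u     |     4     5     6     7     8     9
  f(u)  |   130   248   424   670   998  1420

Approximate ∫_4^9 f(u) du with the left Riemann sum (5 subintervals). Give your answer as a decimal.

Δu = 1.
Sum = 1·[130 + 248 + 424 + 670 + 998] = 2470.

2470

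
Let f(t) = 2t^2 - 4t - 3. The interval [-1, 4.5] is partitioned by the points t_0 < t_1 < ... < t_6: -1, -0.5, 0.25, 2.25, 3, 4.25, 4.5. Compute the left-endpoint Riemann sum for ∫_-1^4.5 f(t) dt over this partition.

-0.25

Subinterval widths: 0.5, 0.75, 2, 0.75, 1.25, 0.25.
Left endpoints: -1, -0.5, 0.25, 2.25, 3, 4.25.
f(-1) = 3, f(-0.5) = -0.5, f(0.25) = -3.875, f(2.25) = -1.875, f(3) = 3, f(4.25) = 16.125.
Sum = Σ Δt_i · f(t_i).
Sum = -0.25.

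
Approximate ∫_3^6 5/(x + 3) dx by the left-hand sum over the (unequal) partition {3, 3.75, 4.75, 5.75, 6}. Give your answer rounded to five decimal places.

Subinterval widths: 0.75, 1, 1, 0.25.
Left endpoints: 3, 3.75, 4.75, 5.75.
f(3) = 5/6, f(3.75) = 20/27, f(4.75) = 20/31, f(5.75) = 4/7.
Sum = Σ Δx_i · f(x_i).
Sum ≈ 2.15376.

2.15376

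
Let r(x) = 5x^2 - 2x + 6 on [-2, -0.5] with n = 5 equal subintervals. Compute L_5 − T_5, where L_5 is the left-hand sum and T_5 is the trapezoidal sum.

L_5 = 29.25.
T_5 = 25.9875.
L_5 − T_5 = 3.2625.

3.2625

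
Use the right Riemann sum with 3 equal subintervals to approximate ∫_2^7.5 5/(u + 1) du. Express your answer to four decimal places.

Δu = (7.5 − 2)/3 = 11/6.
Right endpoints: 23/6, 17/3, 7.5.
f(23/6) = 30/29, f(17/3) = 0.75, f(7.5) = 10/17.
Sum = Δu · [f(23/6) + f(17/3) + f(7.5)].
Sum ≈ 4.3500.

4.3500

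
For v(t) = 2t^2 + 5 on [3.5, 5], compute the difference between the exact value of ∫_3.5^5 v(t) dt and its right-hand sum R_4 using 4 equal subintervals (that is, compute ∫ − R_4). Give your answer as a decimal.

Exact integral: ∫_3.5^5 v(t) dt = 62.25.
R_4 = 67.1015625.
Error = 62.25 − 67.1015625 = -4.8515625.

-4.8515625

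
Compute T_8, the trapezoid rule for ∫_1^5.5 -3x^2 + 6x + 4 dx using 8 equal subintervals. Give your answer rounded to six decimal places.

Δx = (5.5 − 1)/8 = 0.5625.
f(1) = 7, f(1.5625) = 6.05078125, f(2.125) = 3.203125, f(2.6875) = -1.54296875, f(3.25) = -8.1875, f(3.8125) = -16.73046875, f(4.375) = -27.171875, f(4.9375) = -39.51171875, f(5.5) = -53.75.
T_8 = (Δx/2)·[f(x_0) + 2f(x_1) + ... + 2f(x_{7}) + f(x_8)].
Sum ≈ -60.336914.

-60.336914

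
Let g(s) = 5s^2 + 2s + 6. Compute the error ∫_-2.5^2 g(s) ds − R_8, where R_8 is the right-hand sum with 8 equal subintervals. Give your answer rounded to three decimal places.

Exact integral: ∫_-2.5^2 g(s) ds = 64.125.
R_8 ≈ 64.67871.
Error ≈ 64.125 − 64.67871 ≈ -0.554.

-0.554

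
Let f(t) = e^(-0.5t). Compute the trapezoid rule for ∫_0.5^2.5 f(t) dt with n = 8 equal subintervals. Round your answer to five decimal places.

Δt = (2.5 − 0.5)/8 = 0.25.
f(0.5) ≈ 0.77880, f(0.75) ≈ 0.68729, f(1) ≈ 0.60653, f(1.25) ≈ 0.53526, f(1.5) ≈ 0.47237, f(1.75) ≈ 0.41686, f(2) ≈ 0.36788, f(2.25) ≈ 0.32465, f(2.5) ≈ 0.28650.
T_8 = (Δt/2)·[f(t_0) + 2f(t_1) + ... + 2f(t_{7}) + f(t_8)].
Sum ≈ 0.98587.

0.98587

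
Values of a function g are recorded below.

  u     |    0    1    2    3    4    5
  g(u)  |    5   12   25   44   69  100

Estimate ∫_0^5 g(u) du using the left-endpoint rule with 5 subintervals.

155

Δu = 1.
Sum = 1·[5 + 12 + 25 + 44 + 69] = 155.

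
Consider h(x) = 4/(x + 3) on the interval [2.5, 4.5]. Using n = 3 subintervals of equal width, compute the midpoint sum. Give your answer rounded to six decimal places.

1.239492

Δx = (4.5 − 2.5)/3 = 2/3.
Midpoints: 17/6, 3.5, 25/6.
h(17/6) = 24/35, h(3.5) = 8/13, h(25/6) = 24/43.
Sum = Δx · [h(17/6) + h(3.5) + h(25/6)].
Sum ≈ 1.239492.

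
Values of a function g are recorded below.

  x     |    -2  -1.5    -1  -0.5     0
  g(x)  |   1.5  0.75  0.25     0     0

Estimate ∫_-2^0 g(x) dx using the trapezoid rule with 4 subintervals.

Δx = 0.5.
T_4 = (0.5/2)·[1.5 + 2·0.75 + 2·0.25 + 2·0 + 0] = 0.875.

0.875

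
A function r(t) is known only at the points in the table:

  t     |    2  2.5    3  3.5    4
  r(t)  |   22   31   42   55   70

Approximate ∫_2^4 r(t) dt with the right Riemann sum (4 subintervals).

Δt = 0.5.
Sum = 0.5·[31 + 42 + 55 + 70] = 99.

99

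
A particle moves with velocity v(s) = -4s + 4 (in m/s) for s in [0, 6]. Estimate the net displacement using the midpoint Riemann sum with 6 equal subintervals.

-48

Δs = (6 − 0)/6 = 1.
Midpoints: 0.5, 1.5, 2.5, 3.5, 4.5, 5.5.
v(0.5) = 2, v(1.5) = -2, v(2.5) = -6, v(3.5) = -10, v(4.5) = -14, v(5.5) = -18.
Sum = Δs · [v(0.5) + v(1.5) + v(2.5) + ...].
Sum = -48.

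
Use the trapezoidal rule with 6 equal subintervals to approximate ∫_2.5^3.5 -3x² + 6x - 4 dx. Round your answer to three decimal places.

-13.264

Δx = (3.5 − 2.5)/6 = 1/6.
f(2.5) = -7.75, f(8/3) = -28/3, f(17/6) = -133/12, f(3) = -13, f(19/6) = -181/12, f(10/3) = -52/3, f(3.5) = -19.75.
T_6 = (Δx/2)·[f(x_0) + 2f(x_1) + ... + 2f(x_{5}) + f(x_6)].
Sum ≈ -13.264.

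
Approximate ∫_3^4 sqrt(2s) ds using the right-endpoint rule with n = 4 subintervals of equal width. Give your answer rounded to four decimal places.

2.6906

Δs = (4 − 3)/4 = 0.25.
Right endpoints: 3.25, 3.5, 3.75, 4.
f(3.25) ≈ 2.5495, f(3.5) ≈ 2.6458, f(3.75) ≈ 2.7386, f(4) ≈ 2.8284.
Sum = Δs · [f(3.25) + f(3.5) + f(3.75) + f(4)].
Sum ≈ 2.6906.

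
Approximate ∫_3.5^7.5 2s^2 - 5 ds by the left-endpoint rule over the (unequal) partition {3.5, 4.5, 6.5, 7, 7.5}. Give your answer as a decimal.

176.75

Subinterval widths: 1, 2, 0.5, 0.5.
Left endpoints: 3.5, 4.5, 6.5, 7.
f(3.5) = 19.5, f(4.5) = 35.5, f(6.5) = 79.5, f(7) = 93.
Sum = Σ Δs_i · f(s_i).
Sum = 176.75.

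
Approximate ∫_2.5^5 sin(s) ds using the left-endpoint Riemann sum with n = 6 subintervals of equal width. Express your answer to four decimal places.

-0.7446

Δs = (5 − 2.5)/6 = 5/12.
Left endpoints: 2.5, 35/12, 10/3, 3.75, 25/6, 55/12.
f(2.5) ≈ 0.5985, f(35/12) ≈ 0.2230, f(10/3) ≈ -0.1906, f(3.75) ≈ -0.5716, f(25/6) ≈ -0.8548, f(55/12) ≈ -0.9917.
Sum = Δs · [f(2.5) + f(35/12) + f(10/3) + ...].
Sum ≈ -0.7446.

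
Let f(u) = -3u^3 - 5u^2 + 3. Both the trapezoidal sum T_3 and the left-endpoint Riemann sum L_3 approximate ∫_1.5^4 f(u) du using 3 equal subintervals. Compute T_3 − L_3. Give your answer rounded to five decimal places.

T_3 ≈ -290.3530093.
L_3 ≈ -185.9259259.
T_3 − L_3 ≈ -104.42708.

-104.42708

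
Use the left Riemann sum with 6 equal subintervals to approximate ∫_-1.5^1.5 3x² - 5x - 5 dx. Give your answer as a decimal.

-4.125

Δx = (1.5 − (-1.5))/6 = 0.5.
Left endpoints: -1.5, -1, -0.5, 0, 0.5, 1.
f(-1.5) = 9.25, f(-1) = 3, f(-0.5) = -1.75, f(0) = -5, f(0.5) = -6.75, f(1) = -7.
Sum = Δx · [f(-1.5) + f(-1) + f(-0.5) + ...].
Sum = -4.125.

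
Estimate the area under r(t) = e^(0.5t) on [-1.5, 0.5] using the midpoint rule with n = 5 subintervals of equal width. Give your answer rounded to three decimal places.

Δt = (0.5 − (-1.5))/5 = 0.4.
Midpoints: -1.3, -0.9, -0.5, -0.1, 0.3.
r(-1.3) ≈ 0.522, r(-0.9) ≈ 0.638, r(-0.5) ≈ 0.779, r(-0.1) ≈ 0.951, r(0.3) ≈ 1.162.
Sum = Δt · [r(-1.3) + r(-0.9) + r(-0.5) + r(-0.1) + r(0.3)].
Sum ≈ 1.621.

1.621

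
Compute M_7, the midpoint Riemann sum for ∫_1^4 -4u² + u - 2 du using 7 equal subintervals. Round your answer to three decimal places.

-82.316

Δu = (4 − 1)/7 = 3/7.
Midpoints: 17/14, 23/14, 29/14, 2.5, 41/14, 47/14, 53/14.
f(17/14) = -655/98, f(23/14) = -1093/98, f(29/14) = -1675/98, f(2.5) = -24.5, f(41/14) = -3271/98, f(47/14) = -4285/98, f(53/14) = -5443/98.
Sum = Δu · [f(17/14) + f(23/14) + f(29/14) + ...].
Sum ≈ -82.316.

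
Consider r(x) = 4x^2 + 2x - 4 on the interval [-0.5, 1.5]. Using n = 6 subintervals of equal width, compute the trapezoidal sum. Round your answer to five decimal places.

-1.18519

Δx = (1.5 − (-0.5))/6 = 1/3.
r(-0.5) = -4, r(-1/6) = -38/9, r(1/6) = -32/9, r(0.5) = -2, r(5/6) = 4/9, r(7/6) = 34/9, r(1.5) = 8.
T_6 = (Δx/2)·[r(x_0) + 2r(x_1) + ... + 2r(x_{5}) + r(x_6)].
Sum ≈ -1.18519.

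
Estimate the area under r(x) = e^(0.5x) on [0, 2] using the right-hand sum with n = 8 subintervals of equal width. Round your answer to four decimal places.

Δx = (2 − 0)/8 = 0.25.
Right endpoints: 0.25, 0.5, 0.75, 1, 1.25, 1.5, 1.75, 2.
r(0.25) ≈ 1.1331, r(0.5) ≈ 1.2840, r(0.75) ≈ 1.4550, r(1) ≈ 1.6487, r(1.25) ≈ 1.8682, r(1.5) ≈ 2.1170, r(1.75) ≈ 2.3989, r(2) ≈ 2.7183.
Sum = Δx · [r(0.25) + r(0.5) + r(0.75) + ...].
Sum ≈ 3.6558.

3.6558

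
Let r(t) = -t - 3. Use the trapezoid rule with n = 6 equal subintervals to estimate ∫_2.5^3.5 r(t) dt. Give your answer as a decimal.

-6

Δt = (3.5 − 2.5)/6 = 1/6.
r(2.5) = -5.5, r(8/3) = -17/3, r(17/6) = -35/6, r(3) = -6, r(19/6) = -37/6, r(10/3) = -19/3, r(3.5) = -6.5.
T_6 = (Δt/2)·[r(t_0) + 2r(t_1) + ... + 2r(t_{5}) + r(t_6)].
Sum = -6.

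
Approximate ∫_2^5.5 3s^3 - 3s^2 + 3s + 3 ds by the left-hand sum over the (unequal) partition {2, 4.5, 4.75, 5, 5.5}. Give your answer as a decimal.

336.55078125

Subinterval widths: 2.5, 0.25, 0.25, 0.5.
Left endpoints: 2, 4.5, 4.75, 5.
f(2) = 21, f(4.5) = 229.125, f(4.75) = 271.078125, f(5) = 318.
Sum = Σ Δs_i · f(s_i).
Sum = 336.55078125.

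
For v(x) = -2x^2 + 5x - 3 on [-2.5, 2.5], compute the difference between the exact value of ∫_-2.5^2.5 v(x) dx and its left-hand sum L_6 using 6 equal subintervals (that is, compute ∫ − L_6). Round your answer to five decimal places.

Exact integral: ∫_-2.5^2.5 v(x) dx ≈ -35.8333333.
L_6 ≈ -47.4074074.
Error ≈ -35.8333333 − (-47.4074074) ≈ 11.57407.

11.57407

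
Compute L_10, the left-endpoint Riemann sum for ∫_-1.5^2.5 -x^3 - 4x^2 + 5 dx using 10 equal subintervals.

Δx = (2.5 − (-1.5))/10 = 0.4.
Left endpoints: -1.5, -1.1, -0.7, -0.3, 0.1, 0.5, 0.9, 1.3, 1.7, 2.1.
f(-1.5) = -0.625, f(-1.1) = 1.491, f(-0.7) = 3.383, f(-0.3) = 4.667, f(0.1) = 4.959, f(0.5) = 3.875, f(0.9) = 1.031, f(1.3) = -3.957, f(1.7) = -11.473, f(2.1) = -21.901.
Sum = Δx · [f(-1.5) + f(-1.1) + f(-0.7) + ...].
Sum = -7.42.

-7.42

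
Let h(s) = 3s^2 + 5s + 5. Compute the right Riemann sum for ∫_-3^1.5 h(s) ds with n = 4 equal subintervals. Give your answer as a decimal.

Δs = (1.5 − (-3))/4 = 1.125.
Right endpoints: -1.875, -0.75, 0.375, 1.5.
h(-1.875) = 6.171875, h(-0.75) = 2.9375, h(0.375) = 7.296875, h(1.5) = 19.25.
Sum = Δs · [h(-1.875) + h(-0.75) + h(0.375) + h(1.5)].
Sum = 40.11328125.

40.11328125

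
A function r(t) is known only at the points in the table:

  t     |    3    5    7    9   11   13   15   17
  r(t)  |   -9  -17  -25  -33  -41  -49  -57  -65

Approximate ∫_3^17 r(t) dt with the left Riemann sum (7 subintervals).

Δt = 2.
Sum = 2·[(-9) + (-17) + (-25) + (-33) + (-41) + (-49) + (-57)] = -462.

-462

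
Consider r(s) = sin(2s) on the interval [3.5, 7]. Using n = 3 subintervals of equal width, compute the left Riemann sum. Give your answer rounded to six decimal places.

-0.040646

Δs = (7 − 3.5)/3 = 7/6.
Left endpoints: 3.5, 14/3, 35/6.
r(3.5) ≈ 0.656987, r(14/3) ≈ 0.091317, r(35/6) ≈ -0.783143.
Sum = Δs · [r(3.5) + r(14/3) + r(35/6)].
Sum ≈ -0.040646.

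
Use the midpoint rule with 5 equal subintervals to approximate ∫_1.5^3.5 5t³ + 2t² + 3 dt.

Δt = (3.5 − 1.5)/5 = 0.4.
Midpoints: 1.7, 2.1, 2.5, 2.9, 3.3.
f(1.7) = 33.345, f(2.1) = 58.125, f(2.5) = 93.625, f(2.9) = 141.765, f(3.3) = 204.465.
Sum = Δt · [f(1.7) + f(2.1) + f(2.5) + f(2.9) + f(3.3)].
Sum = 212.53.

212.53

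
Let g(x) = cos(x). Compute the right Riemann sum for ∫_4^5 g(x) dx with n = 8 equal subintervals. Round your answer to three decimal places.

-0.143

Δx = (5 − 4)/8 = 0.125.
Right endpoints: 4.125, 4.25, 4.375, 4.5, 4.625, 4.75, 4.875, 5.
g(4.125) ≈ -0.554, g(4.25) ≈ -0.446, g(4.375) ≈ -0.331, g(4.5) ≈ -0.211, g(4.625) ≈ -0.087, g(4.75) ≈ 0.038, g(4.875) ≈ 0.162, g(5) ≈ 0.284.
Sum = Δx · [g(4.125) + g(4.25) + g(4.375) + ...].
Sum ≈ -0.143.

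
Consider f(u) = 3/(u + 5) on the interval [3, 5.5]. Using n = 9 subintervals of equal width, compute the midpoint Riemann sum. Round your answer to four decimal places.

Δu = (5.5 − 3)/9 = 5/18.
Midpoints: 113/36, 41/12, 133/36, 143/36, 4.25, 163/36, 173/36, 61/12, 193/36.
f(113/36) = 108/293, f(41/12) = 36/101, f(133/36) = 108/313, f(143/36) = 108/323, f(4.25) = 12/37, f(163/36) = 108/343, f(173/36) = 108/353, f(61/12) = 36/121, f(193/36) = 108/373.
Sum = Δu · [f(113/36) + f(41/12) + f(133/36) + ...].
Sum ≈ 0.8157.

0.8157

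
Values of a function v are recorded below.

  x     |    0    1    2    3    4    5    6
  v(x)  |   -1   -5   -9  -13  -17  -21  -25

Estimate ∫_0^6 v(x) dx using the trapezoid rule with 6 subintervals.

-78

Δx = 1.
T_6 = (1/2)·[(-1) + 2·(-5) + 2·(-9) + 2·(-13) + 2·(-17) + 2·(-21) + (-25)] = -78.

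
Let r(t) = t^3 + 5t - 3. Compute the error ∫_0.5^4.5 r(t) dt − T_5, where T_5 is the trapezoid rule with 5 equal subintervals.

-3.2

Exact integral: ∫_0.5^4.5 r(t) dt = 140.5.
T_5 = 143.7.
Error = 140.5 − 143.7 = -3.2.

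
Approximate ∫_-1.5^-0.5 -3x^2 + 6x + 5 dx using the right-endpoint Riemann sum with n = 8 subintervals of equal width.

Δx = (-0.5 − (-1.5))/8 = 0.125.
Right endpoints: -1.375, -1.25, -1.125, -1, -0.875, -0.75, -0.625, -0.5.
f(-1.375) = -8.921875, f(-1.25) = -7.1875, f(-1.125) = -5.546875, f(-1) = -4, f(-0.875) = -2.546875, f(-0.75) = -1.1875, f(-0.625) = 0.078125, f(-0.5) = 1.25.
Sum = Δx · [f(-1.375) + f(-1.25) + f(-1.125) + ...].
Sum = -3.5078125.

-3.5078125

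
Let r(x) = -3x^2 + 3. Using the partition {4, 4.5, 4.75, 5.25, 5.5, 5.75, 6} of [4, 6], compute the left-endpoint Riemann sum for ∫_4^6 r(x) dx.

-135.1875

Subinterval widths: 0.5, 0.25, 0.5, 0.25, 0.25, 0.25.
Left endpoints: 4, 4.5, 4.75, 5.25, 5.5, 5.75.
r(4) = -45, r(4.5) = -57.75, r(4.75) = -64.6875, r(5.25) = -79.6875, r(5.5) = -87.75, r(5.75) = -96.1875.
Sum = Σ Δx_i · r(x_i).
Sum = -135.1875.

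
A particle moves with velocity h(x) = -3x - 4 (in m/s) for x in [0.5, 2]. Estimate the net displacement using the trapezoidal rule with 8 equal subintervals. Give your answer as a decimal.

-11.625

Δx = (2 − 0.5)/8 = 0.1875.
h(0.5) = -5.5, h(0.6875) = -6.0625, h(0.875) = -6.625, h(1.0625) = -7.1875, h(1.25) = -7.75, h(1.4375) = -8.3125, h(1.625) = -8.875, h(1.8125) = -9.4375, h(2) = -10.
T_8 = (Δx/2)·[h(x_0) + 2h(x_1) + ... + 2h(x_{7}) + h(x_8)].
Sum = -11.625.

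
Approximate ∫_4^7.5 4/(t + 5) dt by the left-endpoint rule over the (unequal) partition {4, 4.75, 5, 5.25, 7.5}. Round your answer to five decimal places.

1.41395

Subinterval widths: 0.75, 0.25, 0.25, 2.25.
Left endpoints: 4, 4.75, 5, 5.25.
f(4) = 4/9, f(4.75) = 16/39, f(5) = 0.4, f(5.25) = 16/41.
Sum = Σ Δt_i · f(t_i).
Sum ≈ 1.41395.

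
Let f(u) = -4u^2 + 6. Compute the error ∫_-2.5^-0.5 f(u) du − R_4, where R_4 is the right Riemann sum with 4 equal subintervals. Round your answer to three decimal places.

-5.667

Exact integral: ∫_-2.5^-0.5 f(u) du ≈ -8.66667.
R_4 = -3.
Error ≈ -8.66667 − (-3) ≈ -5.667.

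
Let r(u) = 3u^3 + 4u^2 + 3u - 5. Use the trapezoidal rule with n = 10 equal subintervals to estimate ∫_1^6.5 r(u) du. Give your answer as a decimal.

1747.72296875

Δu = (6.5 − 1)/10 = 0.55.
r(1) = 5, r(1.55) = 20.431625, r(2.1) = 46.723, r(2.65) = 86.868875, r(3.2) = 143.864, r(3.75) = 220.703125, r(4.3) = 320.381, r(4.85) = 445.892375, r(5.4) = 600.232, r(5.95) = 786.394625, r(6.5) = 1007.375.
T_10 = (Δu/2)·[r(u_0) + 2r(u_1) + ... + 2r(u_{9}) + r(u_10)].
Sum = 1747.72296875.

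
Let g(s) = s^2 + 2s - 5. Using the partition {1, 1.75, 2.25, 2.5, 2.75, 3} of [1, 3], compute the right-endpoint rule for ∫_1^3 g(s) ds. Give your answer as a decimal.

9.53125

Subinterval widths: 0.75, 0.5, 0.25, 0.25, 0.25.
Right endpoints: 1.75, 2.25, 2.5, 2.75, 3.
g(1.75) = 1.5625, g(2.25) = 4.5625, g(2.5) = 6.25, g(2.75) = 8.0625, g(3) = 10.
Sum = Σ Δs_i · g(s_i).
Sum = 9.53125.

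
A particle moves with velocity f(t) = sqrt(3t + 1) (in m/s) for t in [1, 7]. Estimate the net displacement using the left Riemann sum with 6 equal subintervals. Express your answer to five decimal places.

Δt = (7 − 1)/6 = 1.
Left endpoints: 1, 2, 3, 4, 5, 6.
f(1) ≈ 2.00000, f(2) ≈ 2.64575, f(3) ≈ 3.16228, f(4) ≈ 3.60555, f(5) ≈ 4.00000, f(6) ≈ 4.35890.
Sum = Δt · [f(1) + f(2) + f(3) + ...].
Sum ≈ 19.77248.

19.77248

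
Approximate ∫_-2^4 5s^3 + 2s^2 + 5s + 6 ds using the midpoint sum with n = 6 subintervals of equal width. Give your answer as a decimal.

Δs = (4 − (-2))/6 = 1.
Midpoints: -1.5, -0.5, 0.5, 1.5, 2.5, 3.5.
f(-1.5) = -13.875, f(-0.5) = 3.375, f(0.5) = 9.625, f(1.5) = 34.875, f(2.5) = 109.125, f(3.5) = 262.375.
Sum = Δs · [f(-1.5) + f(-0.5) + f(0.5) + ...].
Sum = 405.5.

405.5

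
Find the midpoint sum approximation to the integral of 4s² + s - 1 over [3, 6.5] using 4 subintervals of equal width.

342.3984375

Δs = (6.5 − 3)/4 = 0.875.
Midpoints: 3.4375, 4.3125, 5.1875, 6.0625.
f(3.4375) = 49.703125, f(4.3125) = 77.703125, f(5.1875) = 111.828125, f(6.0625) = 152.078125.
Sum = Δs · [f(3.4375) + f(4.3125) + f(5.1875) + f(6.0625)].
Sum = 342.3984375.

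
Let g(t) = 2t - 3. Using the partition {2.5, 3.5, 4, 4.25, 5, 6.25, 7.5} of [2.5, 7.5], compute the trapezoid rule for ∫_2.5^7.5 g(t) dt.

35

Subinterval widths: 1, 0.5, 0.25, 0.75, 1.25, 1.25.
g(2.5) = 2, g(3.5) = 4, g(4) = 5, g(4.25) = 5.5, g(5) = 7, g(6.25) = 9.5, g(7.5) = 12.
On each subinterval the trapezoid contributes (Δt_i/2)·[g(t_{i-1}) + g(t_i)].
Sum = 35.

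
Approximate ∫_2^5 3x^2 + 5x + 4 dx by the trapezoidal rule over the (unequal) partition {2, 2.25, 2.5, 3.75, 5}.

Subinterval widths: 0.25, 0.25, 1.25, 1.25.
f(2) = 26, f(2.25) = 30.4375, f(2.5) = 35.25, f(3.75) = 64.9375, f(5) = 104.
On each subinterval the trapezoid contributes (Δx_i/2)·[f(x_{i-1}) + f(x_i)].
Sum = 183.46875.

183.46875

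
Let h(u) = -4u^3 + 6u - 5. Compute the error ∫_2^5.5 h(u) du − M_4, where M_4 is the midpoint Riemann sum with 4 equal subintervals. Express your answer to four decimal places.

Exact integral: ∫_2^5.5 h(u) du = -837.8125.
M_4 ≈ -827.763672.
Error ≈ -837.8125 − (-827.763672) ≈ -10.0488.

-10.0488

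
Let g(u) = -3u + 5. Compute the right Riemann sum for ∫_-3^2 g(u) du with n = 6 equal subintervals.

26.25

Δu = (2 − (-3))/6 = 5/6.
Right endpoints: -13/6, -4/3, -0.5, 1/3, 7/6, 2.
g(-13/6) = 11.5, g(-4/3) = 9, g(-0.5) = 6.5, g(1/3) = 4, g(7/6) = 1.5, g(2) = -1.
Sum = Δu · [g(-13/6) + g(-4/3) + g(-0.5) + ...].
Sum = 26.25.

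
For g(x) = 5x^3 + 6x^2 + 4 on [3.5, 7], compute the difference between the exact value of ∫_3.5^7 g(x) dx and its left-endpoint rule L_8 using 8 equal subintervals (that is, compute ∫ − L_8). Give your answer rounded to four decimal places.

367.0334

Exact integral: ∫_3.5^7 g(x) dx = 3427.921875.
L_8 ≈ 3060.888428.
Error ≈ 3427.921875 − 3060.888428 ≈ 367.0334.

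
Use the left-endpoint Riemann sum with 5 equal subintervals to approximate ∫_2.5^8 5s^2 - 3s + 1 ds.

601.975

Δs = (8 − 2.5)/5 = 1.1.
Left endpoints: 2.5, 3.6, 4.7, 5.8, 6.9.
f(2.5) = 24.75, f(3.6) = 55, f(4.7) = 97.35, f(5.8) = 151.8, f(6.9) = 218.35.
Sum = Δs · [f(2.5) + f(3.6) + f(4.7) + f(5.8) + f(6.9)].
Sum = 601.975.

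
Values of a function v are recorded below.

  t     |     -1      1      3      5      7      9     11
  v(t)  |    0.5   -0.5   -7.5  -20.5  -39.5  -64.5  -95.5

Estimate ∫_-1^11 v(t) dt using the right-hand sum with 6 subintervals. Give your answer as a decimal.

-456

Δt = 2.
Sum = 2·[(-0.5) + (-7.5) + (-20.5) + (-39.5) + (-64.5) + (-95.5)] = -456.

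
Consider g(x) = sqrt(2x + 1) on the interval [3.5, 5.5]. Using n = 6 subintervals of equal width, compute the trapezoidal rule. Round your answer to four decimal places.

6.3133

Δx = (5.5 − 3.5)/6 = 1/3.
g(3.5) ≈ 2.8284, g(23/6) ≈ 2.9439, g(25/6) ≈ 3.0551, g(4.5) ≈ 3.1623, g(29/6) ≈ 3.2660, g(31/6) ≈ 3.3665, g(5.5) ≈ 3.4641.
T_6 = (Δx/2)·[g(x_0) + 2g(x_1) + ... + 2g(x_{5}) + g(x_6)].
Sum ≈ 6.3133.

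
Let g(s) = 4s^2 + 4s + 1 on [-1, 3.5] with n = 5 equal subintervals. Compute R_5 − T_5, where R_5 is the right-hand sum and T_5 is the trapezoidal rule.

R_5 = 116.28.
T_5 = 87.93.
R_5 − T_5 = 28.35.

28.35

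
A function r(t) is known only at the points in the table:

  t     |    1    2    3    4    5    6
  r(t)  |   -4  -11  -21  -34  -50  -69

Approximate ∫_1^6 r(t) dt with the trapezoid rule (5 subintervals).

Δt = 1.
T_5 = (1/2)·[(-4) + 2·(-11) + 2·(-21) + 2·(-34) + 2·(-50) + (-69)] = -152.5.

-152.5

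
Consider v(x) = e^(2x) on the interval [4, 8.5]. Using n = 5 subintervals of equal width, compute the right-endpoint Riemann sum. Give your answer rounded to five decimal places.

26041386.92198

Δx = (8.5 − 4)/5 = 0.9.
Right endpoints: 4.9, 5.8, 6.7, 7.6, 8.5.
v(4.9) ≈ 18033.74493, v(5.8) ≈ 109097.79928, v(6.7) ≈ 660003.22477, v(7.6) ≈ 3992786.83521, v(8.5) ≈ 24154952.75358.
Sum = Δx · [v(4.9) + v(5.8) + v(6.7) + v(7.6) + v(8.5)].
Sum ≈ 26041386.92198.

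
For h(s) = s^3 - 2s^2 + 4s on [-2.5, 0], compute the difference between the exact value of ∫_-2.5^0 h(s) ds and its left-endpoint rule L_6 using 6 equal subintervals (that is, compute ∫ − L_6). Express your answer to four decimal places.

8.3587

Exact integral: ∫_-2.5^0 h(s) ds ≈ -32.682292.
L_6 ≈ -41.040943.
Error ≈ -32.682292 − (-41.040943) ≈ 8.3587.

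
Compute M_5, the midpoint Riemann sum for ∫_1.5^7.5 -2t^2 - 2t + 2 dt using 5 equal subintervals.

-319.56

Δt = (7.5 − 1.5)/5 = 1.2.
Midpoints: 2.1, 3.3, 4.5, 5.7, 6.9.
f(2.1) = -11.02, f(3.3) = -26.38, f(4.5) = -47.5, f(5.7) = -74.38, f(6.9) = -107.02.
Sum = Δt · [f(2.1) + f(3.3) + f(4.5) + f(5.7) + f(6.9)].
Sum = -319.56.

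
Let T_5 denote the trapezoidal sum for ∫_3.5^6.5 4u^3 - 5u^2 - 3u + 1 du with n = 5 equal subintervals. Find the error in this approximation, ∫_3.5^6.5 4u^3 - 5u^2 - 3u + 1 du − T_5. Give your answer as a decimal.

-9.9

Exact integral: ∫_3.5^6.5 f(u) du = 1206.75.
T_5 = 1216.65.
Error = 1206.75 − 1216.65 = -9.9.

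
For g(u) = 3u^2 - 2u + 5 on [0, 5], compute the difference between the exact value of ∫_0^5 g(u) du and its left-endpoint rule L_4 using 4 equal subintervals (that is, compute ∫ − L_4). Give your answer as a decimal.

Exact integral: ∫_0^5 g(u) du = 125.
L_4 = 88.28125.
Error = 125 − 88.28125 = 36.71875.

36.71875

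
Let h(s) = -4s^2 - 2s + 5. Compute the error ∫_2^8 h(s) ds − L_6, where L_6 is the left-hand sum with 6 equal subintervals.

-122

Exact integral: ∫_2^8 h(s) ds = -702.
L_6 = -580.
Error = -702 − (-580) = -122.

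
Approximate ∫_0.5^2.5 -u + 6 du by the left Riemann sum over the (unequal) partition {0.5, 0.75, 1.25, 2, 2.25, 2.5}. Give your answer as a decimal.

Subinterval widths: 0.25, 0.5, 0.75, 0.25, 0.25.
Left endpoints: 0.5, 0.75, 1.25, 2, 2.25.
f(0.5) = 5.5, f(0.75) = 5.25, f(1.25) = 4.75, f(2) = 4, f(2.25) = 3.75.
Sum = Σ Δu_i · f(u_i).
Sum = 9.5.

9.5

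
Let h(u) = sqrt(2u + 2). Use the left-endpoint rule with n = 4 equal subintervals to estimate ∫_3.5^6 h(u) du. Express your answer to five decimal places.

Δu = (6 − 3.5)/4 = 0.625.
Left endpoints: 3.5, 4.125, 4.75, 5.375.
h(3.5) ≈ 3.00000, h(4.125) ≈ 3.20156, h(4.75) ≈ 3.39116, h(5.375) ≈ 3.57071.
Sum = Δu · [h(3.5) + h(4.125) + h(4.75) + h(5.375)].
Sum ≈ 8.22715.

8.22715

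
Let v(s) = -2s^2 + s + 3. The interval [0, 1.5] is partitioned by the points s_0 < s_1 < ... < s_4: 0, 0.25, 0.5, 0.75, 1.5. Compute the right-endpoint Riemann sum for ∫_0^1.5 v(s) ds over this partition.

Subinterval widths: 0.25, 0.25, 0.25, 0.75.
Right endpoints: 0.25, 0.5, 0.75, 1.5.
v(0.25) = 3.125, v(0.5) = 3, v(0.75) = 2.625, v(1.5) = 0.
Sum = Σ Δs_i · v(s_i).
Sum = 2.1875.

2.1875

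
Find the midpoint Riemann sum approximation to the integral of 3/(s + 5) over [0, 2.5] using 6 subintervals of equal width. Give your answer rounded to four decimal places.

Δs = (2.5 − 0)/6 = 5/12.
Midpoints: 5/24, 0.625, 25/24, 35/24, 1.875, 55/24.
f(5/24) = 0.576, f(0.625) = 8/15, f(25/24) = 72/145, f(35/24) = 72/155, f(1.875) = 24/55, f(55/24) = 72/175.
Sum = Δs · [f(5/24) + f(0.625) + f(25/24) + ...].
Sum ≈ 1.2159.

1.2159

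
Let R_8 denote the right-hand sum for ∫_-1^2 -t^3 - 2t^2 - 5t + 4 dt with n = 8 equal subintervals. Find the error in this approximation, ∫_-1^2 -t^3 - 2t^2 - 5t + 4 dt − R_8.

5.87109375

Exact integral: ∫_-1^2 f(t) dt = -5.25.
R_8 = -11.12109375.
Error = -5.25 − (-11.12109375) = 5.87109375.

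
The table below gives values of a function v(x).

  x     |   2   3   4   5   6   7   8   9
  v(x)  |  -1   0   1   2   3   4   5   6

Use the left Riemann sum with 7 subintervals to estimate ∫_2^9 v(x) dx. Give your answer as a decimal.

14

Δx = 1.
Sum = 1·[(-1) + 0 + 1 + 2 + 3 + 4 + 5] = 14.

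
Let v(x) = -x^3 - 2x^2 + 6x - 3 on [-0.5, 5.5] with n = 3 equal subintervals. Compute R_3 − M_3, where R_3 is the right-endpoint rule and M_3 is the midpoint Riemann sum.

R_3 = -496.25.
M_3 = -248.75.
R_3 − M_3 = -247.5.

-247.5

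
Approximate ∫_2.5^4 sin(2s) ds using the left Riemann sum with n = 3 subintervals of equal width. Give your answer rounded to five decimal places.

Δs = (4 − 2.5)/3 = 0.5.
Left endpoints: 2.5, 3, 3.5.
f(2.5) ≈ -0.95892, f(3) ≈ -0.27942, f(3.5) ≈ 0.65699.
Sum = Δs · [f(2.5) + f(3) + f(3.5)].
Sum ≈ -0.29068.

-0.29068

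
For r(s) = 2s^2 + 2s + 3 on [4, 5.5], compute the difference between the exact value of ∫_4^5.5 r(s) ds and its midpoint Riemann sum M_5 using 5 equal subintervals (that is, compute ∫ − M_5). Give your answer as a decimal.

0.0225

Exact integral: ∫_4^5.5 r(s) ds = 87.
M_5 = 86.9775.
Error = 87 − 86.9775 = 0.0225.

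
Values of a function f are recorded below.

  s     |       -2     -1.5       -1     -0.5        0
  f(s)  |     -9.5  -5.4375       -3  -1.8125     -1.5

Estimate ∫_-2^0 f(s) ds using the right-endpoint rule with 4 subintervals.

Δs = 0.5.
Sum = 0.5·[(-5.4375) + (-3) + (-1.8125) + (-1.5)] = -5.875.

-5.875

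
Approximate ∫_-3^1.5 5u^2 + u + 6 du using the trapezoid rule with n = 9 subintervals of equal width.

75.1875

Δu = (1.5 − (-3))/9 = 0.5.
f(-3) = 48, f(-2.5) = 34.75, f(-2) = 24, f(-1.5) = 15.75, f(-1) = 10, f(-0.5) = 6.75, f(0) = 6, f(0.5) = 7.75, f(1) = 12, f(1.5) = 18.75.
T_9 = (Δu/2)·[f(u_0) + 2f(u_1) + ... + 2f(u_{8}) + f(u_9)].
Sum = 75.1875.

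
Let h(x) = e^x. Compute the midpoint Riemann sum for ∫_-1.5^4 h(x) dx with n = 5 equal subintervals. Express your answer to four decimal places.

Δx = (4 − (-1.5))/5 = 1.1.
Midpoints: -0.95, 0.15, 1.25, 2.35, 3.45.
h(-0.95) ≈ 0.3867, h(0.15) ≈ 1.1618, h(1.25) ≈ 3.4903, h(2.35) ≈ 10.4856, h(3.45) ≈ 31.5004.
Sum = Δx · [h(-0.95) + h(0.15) + h(1.25) + h(2.35) + h(3.45)].
Sum ≈ 51.7274.

51.7274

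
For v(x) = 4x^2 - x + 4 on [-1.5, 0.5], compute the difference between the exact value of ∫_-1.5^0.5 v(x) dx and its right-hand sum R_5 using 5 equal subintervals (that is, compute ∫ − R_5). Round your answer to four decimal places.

Exact integral: ∫_-1.5^0.5 v(x) dx ≈ 13.666667.
R_5 = 11.88.
Error ≈ 13.666667 − 11.88 ≈ 1.7867.

1.7867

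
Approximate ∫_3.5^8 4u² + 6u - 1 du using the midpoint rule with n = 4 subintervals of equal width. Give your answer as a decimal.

Δu = (8 − 3.5)/4 = 1.125.
Midpoints: 4.0625, 5.1875, 6.3125, 7.4375.
f(4.0625) = 89.390625, f(5.1875) = 137.765625, f(6.3125) = 196.265625, f(7.4375) = 264.890625.
Sum = Δu · [f(4.0625) + f(5.1875) + f(6.3125) + f(7.4375)].
Sum = 774.3515625.

774.3515625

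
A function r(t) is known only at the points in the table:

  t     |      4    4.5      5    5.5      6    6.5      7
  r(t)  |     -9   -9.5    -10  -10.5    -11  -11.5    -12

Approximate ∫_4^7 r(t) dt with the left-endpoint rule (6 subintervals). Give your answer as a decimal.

Δt = 0.5.
Sum = 0.5·[(-9) + (-9.5) + (-10) + (-10.5) + (-11) + (-11.5)] = -30.75.

-30.75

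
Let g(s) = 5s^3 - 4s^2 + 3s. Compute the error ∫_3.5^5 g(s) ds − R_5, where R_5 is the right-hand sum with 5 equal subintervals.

Exact integral: ∫_3.5^5 g(s) ds = 503.296875.
R_5 = 559.26.
Error = 503.296875 − 559.26 = -55.963125.

-55.963125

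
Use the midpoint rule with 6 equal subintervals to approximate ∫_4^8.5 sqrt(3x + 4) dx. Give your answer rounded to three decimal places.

Δx = (8.5 − 4)/6 = 0.75.
Midpoints: 4.375, 5.125, 5.875, 6.625, 7.375, 8.125.
f(4.375) ≈ 4.138, f(5.125) ≈ 4.402, f(5.875) ≈ 4.650, f(6.625) ≈ 4.886, f(7.375) ≈ 5.111, f(8.125) ≈ 5.327.
Sum = Δx · [f(4.375) + f(5.125) + f(5.875) + ...].
Sum ≈ 21.386.

21.386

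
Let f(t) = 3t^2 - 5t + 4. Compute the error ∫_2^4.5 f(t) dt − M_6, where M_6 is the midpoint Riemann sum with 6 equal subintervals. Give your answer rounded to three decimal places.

Exact integral: ∫_2^4.5 f(t) dt = 52.5.
M_6 ≈ 52.39149.
Error ≈ 52.5 − 52.39149 ≈ 0.109.

0.109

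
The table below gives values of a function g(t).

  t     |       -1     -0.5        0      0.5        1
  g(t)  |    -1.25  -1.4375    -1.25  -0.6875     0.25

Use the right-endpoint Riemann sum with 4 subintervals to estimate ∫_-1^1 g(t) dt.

-1.5625

Δt = 0.5.
Sum = 0.5·[(-1.4375) + (-1.25) + (-0.6875) + 0.25] = -1.5625.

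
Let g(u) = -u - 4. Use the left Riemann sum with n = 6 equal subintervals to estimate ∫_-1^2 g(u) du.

-12.75

Δu = (2 − (-1))/6 = 0.5.
Left endpoints: -1, -0.5, 0, 0.5, 1, 1.5.
g(-1) = -3, g(-0.5) = -3.5, g(0) = -4, g(0.5) = -4.5, g(1) = -5, g(1.5) = -5.5.
Sum = Δu · [g(-1) + g(-0.5) + g(0) + ...].
Sum = -12.75.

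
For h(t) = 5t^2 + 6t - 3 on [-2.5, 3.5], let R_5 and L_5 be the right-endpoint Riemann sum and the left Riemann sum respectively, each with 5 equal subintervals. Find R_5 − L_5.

79.2

R_5 = 144.3.
L_5 = 65.1.
R_5 − L_5 = 79.2.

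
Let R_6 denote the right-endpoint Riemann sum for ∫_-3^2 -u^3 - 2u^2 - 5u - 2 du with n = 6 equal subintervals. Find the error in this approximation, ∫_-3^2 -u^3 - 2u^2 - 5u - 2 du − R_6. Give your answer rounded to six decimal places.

Exact integral: ∫_-3^2 f(u) du ≈ -4.58333333.
R_6 ≈ -25.70601852.
Error ≈ -4.58333333 − (-25.70601852) ≈ 21.122685.

21.122685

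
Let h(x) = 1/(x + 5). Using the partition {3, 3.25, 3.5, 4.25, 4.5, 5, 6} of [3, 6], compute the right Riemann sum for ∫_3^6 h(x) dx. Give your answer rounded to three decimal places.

0.308

Subinterval widths: 0.25, 0.25, 0.75, 0.25, 0.5, 1.
Right endpoints: 3.25, 3.5, 4.25, 4.5, 5, 6.
h(3.25) = 4/33, h(3.5) = 2/17, h(4.25) = 4/37, h(4.5) = 2/19, h(5) = 0.1, h(6) = 1/11.
Sum = Σ Δx_i · h(x_i).
Sum ≈ 0.308.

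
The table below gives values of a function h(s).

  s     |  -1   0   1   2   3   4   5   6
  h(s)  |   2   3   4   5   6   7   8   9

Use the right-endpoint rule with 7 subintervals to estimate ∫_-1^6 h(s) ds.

Δs = 1.
Sum = 1·[3 + 4 + 5 + 6 + 7 + 8 + 9] = 42.

42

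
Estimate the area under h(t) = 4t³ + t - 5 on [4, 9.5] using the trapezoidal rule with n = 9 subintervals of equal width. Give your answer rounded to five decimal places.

7926.41667

Δt = (9.5 − 4)/9 = 11/18.
h(4) = 255, h(83/18) = 285610/729, h(47/9) = 415454/729, h(35/6) = 21460/27, h(58/9) = 781501/729, h(127/18) = 1025690/729, h(23/3) = 48740/27, h(149/18) = 1656364/729, h(80/9) = 2050835/729, h(9.5) = 3434.
T_9 = (Δt/2)·[h(t_0) + 2h(t_1) + ... + 2h(t_{8}) + h(t_9)].
Sum ≈ 7926.41667.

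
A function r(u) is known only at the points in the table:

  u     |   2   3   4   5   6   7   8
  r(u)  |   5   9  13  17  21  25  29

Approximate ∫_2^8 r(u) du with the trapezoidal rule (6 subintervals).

Δu = 1.
T_6 = (1/2)·[5 + 2·9 + 2·13 + 2·17 + 2·21 + 2·25 + 29] = 102.

102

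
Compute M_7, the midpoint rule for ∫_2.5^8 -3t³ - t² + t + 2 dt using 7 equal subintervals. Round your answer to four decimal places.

-3154.6341

Δt = (8 − 2.5)/7 = 11/14.
Midpoints: 81/28, 103/28, 125/28, 5.25, 169/28, 191/28, 213/28.
f(81/28) = -1670623/21952, f(103/28) = -3450577/21952, f(125/28) = -6154971/21952, f(5.25) = -454.421875, f(169/28) = -15103735/21952, f(191/28) = -21731433/21952, f(213/28) = -30050227/21952.
Sum = Δt · [f(81/28) + f(103/28) + f(125/28) + ...].
Sum ≈ -3154.6341.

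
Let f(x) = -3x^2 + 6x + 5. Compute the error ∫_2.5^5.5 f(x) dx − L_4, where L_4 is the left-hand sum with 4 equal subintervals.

Exact integral: ∫_2.5^5.5 f(x) dx = -63.75.
L_4 = -44.34375.
Error = -63.75 − (-44.34375) = -19.40625.

-19.40625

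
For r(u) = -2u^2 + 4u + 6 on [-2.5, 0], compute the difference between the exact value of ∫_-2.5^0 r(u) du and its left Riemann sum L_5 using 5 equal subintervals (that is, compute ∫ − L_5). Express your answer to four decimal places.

Exact integral: ∫_-2.5^0 r(u) du ≈ -7.916667.
L_5 = -13.75.
Error ≈ -7.916667 − (-13.75) ≈ 5.8333.

5.8333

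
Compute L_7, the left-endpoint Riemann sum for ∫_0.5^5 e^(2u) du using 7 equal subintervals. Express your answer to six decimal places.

5409.540225

Δu = (5 − 0.5)/7 = 9/14.
Left endpoints: 0.5, 8/7, 25/14, 17/7, 43/14, 26/7, 61/14.
f(0.5) ≈ 2.718282, f(8/7) ≈ 9.832707, f(25/14) ≈ 35.567367, f(17/7) ≈ 128.656088, f(43/14) ≈ 465.381334, f(26/7) ≈ 1683.400996, f(61/14) ≈ 6089.283575.
Sum = Δu · [f(0.5) + f(8/7) + f(25/14) + ...].
Sum ≈ 5409.540225.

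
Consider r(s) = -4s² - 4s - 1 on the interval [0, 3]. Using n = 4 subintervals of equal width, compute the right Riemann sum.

-76.125

Δs = (3 − 0)/4 = 0.75.
Right endpoints: 0.75, 1.5, 2.25, 3.
r(0.75) = -6.25, r(1.5) = -16, r(2.25) = -30.25, r(3) = -49.
Sum = Δs · [r(0.75) + r(1.5) + r(2.25) + r(3)].
Sum = -76.125.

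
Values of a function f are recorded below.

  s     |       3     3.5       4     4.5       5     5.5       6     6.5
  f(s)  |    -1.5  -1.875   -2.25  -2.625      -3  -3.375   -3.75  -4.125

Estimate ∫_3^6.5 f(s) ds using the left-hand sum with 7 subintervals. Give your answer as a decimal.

Δs = 0.5.
Sum = 0.5·[(-1.5) + (-1.875) + (-2.25) + (-2.625) + (-3) + (-3.375) + (-3.75)] = -9.1875.

-9.1875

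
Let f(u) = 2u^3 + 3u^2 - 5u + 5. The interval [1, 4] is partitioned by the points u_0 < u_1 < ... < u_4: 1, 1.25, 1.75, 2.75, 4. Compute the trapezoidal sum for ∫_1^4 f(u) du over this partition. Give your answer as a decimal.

Subinterval widths: 0.25, 0.5, 1, 1.25.
f(1) = 5, f(1.25) = 7.34375, f(1.75) = 16.15625, f(2.75) = 55.53125, f(4) = 161.
On each subinterval the trapezoid contributes (Δu_i/2)·[f(u_{i-1}) + f(u_i)].
Sum = 178.59375.

178.59375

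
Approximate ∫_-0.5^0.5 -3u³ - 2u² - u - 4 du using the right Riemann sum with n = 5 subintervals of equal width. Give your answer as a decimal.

Δu = (0.5 − (-0.5))/5 = 0.2.
Right endpoints: -0.3, -0.1, 0.1, 0.3, 0.5.
f(-0.3) = -3.799, f(-0.1) = -3.917, f(0.1) = -4.123, f(0.3) = -4.561, f(0.5) = -5.375.
Sum = Δu · [f(-0.3) + f(-0.1) + f(0.1) + f(0.3) + f(0.5)].
Sum = -4.355.

-4.355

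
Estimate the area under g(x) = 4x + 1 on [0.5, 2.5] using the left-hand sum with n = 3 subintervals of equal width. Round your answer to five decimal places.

11.33333

Δx = (2.5 − 0.5)/3 = 2/3.
Left endpoints: 0.5, 7/6, 11/6.
g(0.5) = 3, g(7/6) = 17/3, g(11/6) = 25/3.
Sum = Δx · [g(0.5) + g(7/6) + g(11/6)].
Sum ≈ 11.33333.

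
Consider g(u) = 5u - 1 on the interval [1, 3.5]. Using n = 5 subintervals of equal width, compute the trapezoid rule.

Δu = (3.5 − 1)/5 = 0.5.
g(1) = 4, g(1.5) = 6.5, g(2) = 9, g(2.5) = 11.5, g(3) = 14, g(3.5) = 16.5.
T_5 = (Δu/2)·[g(u_0) + 2g(u_1) + ... + 2g(u_{4}) + g(u_5)].
Sum = 25.625.

25.625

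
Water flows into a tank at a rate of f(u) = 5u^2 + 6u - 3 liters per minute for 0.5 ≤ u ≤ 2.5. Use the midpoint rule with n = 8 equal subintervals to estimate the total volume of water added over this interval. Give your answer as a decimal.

Δu = (2.5 − 0.5)/8 = 0.25.
Midpoints: 0.625, 0.875, 1.125, 1.375, 1.625, 1.875, 2.125, 2.375.
f(0.625) = 2.703125, f(0.875) = 6.078125, f(1.125) = 10.078125, f(1.375) = 14.703125, f(1.625) = 19.953125, f(1.875) = 25.828125, f(2.125) = 32.328125, f(2.375) = 39.453125.
Sum = Δu · [f(0.625) + f(0.875) + f(1.125) + ...].
Sum = 37.78125.

37.78125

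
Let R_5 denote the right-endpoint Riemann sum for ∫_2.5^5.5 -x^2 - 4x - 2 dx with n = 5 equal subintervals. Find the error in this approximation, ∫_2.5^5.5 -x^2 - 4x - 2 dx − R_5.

10.98

Exact integral: ∫_2.5^5.5 f(x) dx = -104.25.
R_5 = -115.23.
Error = -104.25 − (-115.23) = 10.98.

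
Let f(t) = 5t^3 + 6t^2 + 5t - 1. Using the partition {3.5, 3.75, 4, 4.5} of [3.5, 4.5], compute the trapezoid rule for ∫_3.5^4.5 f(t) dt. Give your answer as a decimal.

Subinterval widths: 0.25, 0.25, 0.5.
f(3.5) = 304.375, f(3.75) = 365.796875, f(4) = 435, f(4.5) = 598.625.
On each subinterval the trapezoid contributes (Δt_i/2)·[f(t_{i-1}) + f(t_i)].
Sum = 442.27734375.

442.27734375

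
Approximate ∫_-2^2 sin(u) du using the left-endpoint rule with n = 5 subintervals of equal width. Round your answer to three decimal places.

-0.727

Δu = (2 − (-2))/5 = 0.8.
Left endpoints: -2, -1.2, -0.4, 0.4, 1.2.
f(-2) ≈ -0.909, f(-1.2) ≈ -0.932, f(-0.4) ≈ -0.389, f(0.4) ≈ 0.389, f(1.2) ≈ 0.932.
Sum = Δu · [f(-2) + f(-1.2) + f(-0.4) + f(0.4) + f(1.2)].
Sum ≈ -0.727.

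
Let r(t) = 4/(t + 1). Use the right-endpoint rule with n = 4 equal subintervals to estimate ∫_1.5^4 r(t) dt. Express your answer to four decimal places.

2.5381

Δt = (4 − 1.5)/4 = 0.625.
Right endpoints: 2.125, 2.75, 3.375, 4.
r(2.125) = 1.28, r(2.75) = 16/15, r(3.375) = 32/35, r(4) = 0.8.
Sum = Δt · [r(2.125) + r(2.75) + r(3.375) + r(4)].
Sum ≈ 2.5381.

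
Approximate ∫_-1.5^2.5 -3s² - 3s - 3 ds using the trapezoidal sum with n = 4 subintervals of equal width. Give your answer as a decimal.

Δs = (2.5 − (-1.5))/4 = 1.
f(-1.5) = -5.25, f(-0.5) = -2.25, f(0.5) = -5.25, f(1.5) = -14.25, f(2.5) = -29.25.
T_4 = (Δs/2)·[f(s_0) + 2f(s_1) + 2f(s_2) + 2f(s_3) + f(s_4)].
Sum = -39.

-39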